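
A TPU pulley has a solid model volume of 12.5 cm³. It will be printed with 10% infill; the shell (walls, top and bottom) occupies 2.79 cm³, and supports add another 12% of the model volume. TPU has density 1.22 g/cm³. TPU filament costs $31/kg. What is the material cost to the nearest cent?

Interior volume = 12.5 − 2.79, so 9.71 cm³.
Infill deposited = 0.10 × 9.71, so 0.971 cm³.
Support: 0.12 × 12.5 → 1.5 cm³.
Total printed volume: 2.79 + 0.971 + 1.5 → 5.261 cm³.
Mass = 5.261 × 1.22, so 6.41842 g.
At $31/kg: 6.41842/1000 × 31 = $0.20.

$0.20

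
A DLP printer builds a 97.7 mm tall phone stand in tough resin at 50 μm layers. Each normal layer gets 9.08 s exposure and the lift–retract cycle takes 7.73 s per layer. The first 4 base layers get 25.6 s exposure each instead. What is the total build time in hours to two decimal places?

9.14 hours

Layers = ⌈97.7/0.05⌉ = 1954.
Burn-in layers = 4 × (25.6 + 7.73) = 133.32 s.
Regular layers = 1950 × (9.08 + 7.73), so 32779.5 s.
Total = 133.32 + 32779.5 = 32912.82 s = 9.14 hours.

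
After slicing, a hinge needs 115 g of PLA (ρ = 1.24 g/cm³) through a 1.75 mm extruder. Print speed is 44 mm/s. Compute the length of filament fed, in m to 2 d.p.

Volume = 115 g / 1.24 g·cm⁻³ = 92.7419 cm³ = 92741.9 mm³.
Filament cross-section = π × (1.75/2)² = 2.4053 mm².
Length = 92741.9 / 2.4053 = 38557.31 mm = 38.56 m.

38.56 m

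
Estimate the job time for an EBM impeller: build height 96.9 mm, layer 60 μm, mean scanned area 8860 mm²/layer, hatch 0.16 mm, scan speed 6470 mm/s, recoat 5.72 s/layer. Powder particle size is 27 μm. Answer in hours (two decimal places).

6.41 hours

Layers = ⌈96.9/0.06⌉ = 1615.
Per-layer scan distance = 8860 / 0.16 = 55375 mm.
Beam time per layer = 55375 / 6470, so 8.5587 s.
Time per layer: 8.5587 + 5.72 → 14.2787 s.
Total: 1615 × 14.2787 s = 23060.1005 s → 6.41 hours.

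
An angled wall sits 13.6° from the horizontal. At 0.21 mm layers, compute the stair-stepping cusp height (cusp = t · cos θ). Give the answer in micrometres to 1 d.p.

204.1 μm

Cusp = layer height × cos(13.6°) = 0.21 × 0.9720 = 0.20412 mm = 204.1 μm.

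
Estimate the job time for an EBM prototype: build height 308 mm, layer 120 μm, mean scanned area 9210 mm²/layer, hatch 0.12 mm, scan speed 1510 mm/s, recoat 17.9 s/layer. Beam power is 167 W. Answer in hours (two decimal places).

Layer count = ceil(308 / 0.12) = 2567.
Scan path per layer = 9210 / 0.12 = 76750 mm.
Beam time per layer = 76750 / 1510, so 50.8278 s.
Per-layer time = 50.8278 + 17.9, so 68.7278 s.
Build time = 2567 × 68.7278 = 176424.2626 s = 49.01 hours.

49.01 hours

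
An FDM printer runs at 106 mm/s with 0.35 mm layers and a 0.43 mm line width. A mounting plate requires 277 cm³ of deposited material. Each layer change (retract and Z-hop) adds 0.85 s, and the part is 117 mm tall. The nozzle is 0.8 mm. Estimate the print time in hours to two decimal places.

Bead cross-section = 0.35 × 0.43, so 0.1505 mm².
Toolpath length = 277 cm³ / 0.1505 mm² = 277000 / 0.1505 = 1840531.6 mm.
Extrusion time = 1840531.6 / 106, so 17363.5 s.
Number of layers: 117 / 0.35 → 335 (rounded up).
Z-hop total = 335 × 0.85 = 284.75 s.
Altogether 17363.5 + 284.75 = 17648.25 s, i.e. 4.90 hours.

4.90 hours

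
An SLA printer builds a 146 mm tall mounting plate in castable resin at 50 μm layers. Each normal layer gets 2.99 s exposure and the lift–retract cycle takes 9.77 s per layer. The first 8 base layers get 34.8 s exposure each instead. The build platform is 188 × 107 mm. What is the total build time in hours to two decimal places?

10.42 hours

Layers = ⌈146/0.05⌉ = 2920.
Burn-in layers: 8 × (34.8 + 9.77) → 356.56 s.
Normal layers = 2912 × (2.99 + 9.77), so 37157.12 s.
Total = 356.56 + 37157.12 = 37513.68 s = 10.42 hours.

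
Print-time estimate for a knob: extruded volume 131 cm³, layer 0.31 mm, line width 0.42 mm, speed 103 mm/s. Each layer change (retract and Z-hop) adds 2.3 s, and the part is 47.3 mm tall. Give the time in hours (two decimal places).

2.81 hours

Extrusion cross-section = 0.31 × 0.42, so 0.1302 mm².
Path length: 131000 mm³ / 0.1302 mm² → 1006144.4 mm.
Time extruding = 1006144.4 / 103, so 9768.4 s.
Layers = ⌈47.3/0.31⌉ = 153.
Z-hop total = 153 × 2.3, so 351.9 s.
Total = 9768.4 + 351.9 = 10120.3 s = 2.81 hours.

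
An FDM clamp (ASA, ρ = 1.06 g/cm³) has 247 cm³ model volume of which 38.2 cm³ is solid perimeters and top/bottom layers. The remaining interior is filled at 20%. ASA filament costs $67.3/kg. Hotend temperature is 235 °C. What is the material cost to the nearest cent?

Infill region = 247 − 38.2 = 208.8 cm³.
Infill deposited = 0.20 × 208.8, so 41.76 cm³.
Total printed volume = 38.2 + 41.76 = 79.96 cm³.
Mass: 79.96 × 1.06 → 84.7576 g.
Cost = 84.7576 g / 1000 × $67.3/kg = $5.70.

$5.70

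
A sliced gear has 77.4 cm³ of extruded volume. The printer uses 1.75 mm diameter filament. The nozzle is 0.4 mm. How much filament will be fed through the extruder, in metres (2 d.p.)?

Cross-section of 1.75 mm filament: π·(1.75/2)² = 2.4053 mm².
Length = 77.4 cm³ / 2.4053 mm² = 77400 / 2.4053 = 32178.94 mm = 32.18 m.

32.18 m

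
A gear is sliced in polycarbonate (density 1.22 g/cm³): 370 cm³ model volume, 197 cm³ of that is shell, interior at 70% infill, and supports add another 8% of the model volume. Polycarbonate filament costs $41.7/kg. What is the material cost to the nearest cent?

Interior volume = 370 − 197, so 173 cm³.
Deposited infill = 0.70 × 173, so 121.1 cm³.
Support = 0.08 × 370, so 29.6 cm³.
Deposited volume = 197 + 121.1 + 29.6, so 347.7 cm³.
Mass = 347.7 × 1.22 = 424.194 g.
At $41.7/kg: 424.194/1000 × 41.7 = $17.69.

$17.69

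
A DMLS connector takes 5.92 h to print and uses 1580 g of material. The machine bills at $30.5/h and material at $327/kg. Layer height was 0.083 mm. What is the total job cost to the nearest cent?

Machine-time cost = 30.5 × 5.92 = $180.56.
Material cost = 327 × 1580/1000, so $516.66.
Total = 180.56 + 516.66 = $697.22.

$697.22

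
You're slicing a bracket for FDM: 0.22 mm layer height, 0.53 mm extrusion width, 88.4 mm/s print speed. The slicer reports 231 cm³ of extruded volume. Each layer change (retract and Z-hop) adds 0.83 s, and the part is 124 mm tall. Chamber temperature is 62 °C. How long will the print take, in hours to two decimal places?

Extrusion cross-section: 0.22 × 0.53 → 0.1166 mm².
Total extruded path = 231000/0.1166 = 1981132.1 mm.
Print-move time = 1981132.1 / 88.4 = 22411 s.
Layer count = ceil(124 / 0.22) = 564.
Non-print overhead = 564 × 0.83, so 468.12 s.
Total = 22411 + 468.12 = 22879.12 s = 6.36 hours.

6.36 hours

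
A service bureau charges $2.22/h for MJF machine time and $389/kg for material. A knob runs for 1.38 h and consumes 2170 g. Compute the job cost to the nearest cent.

$847.19

Machine cost = 2.22 × 1.38, so $3.0636.
Material cost: 389 × 2170/1000 → $844.13.
Job cost: 3.0636 + 844.13 = 847.1936 ≈ $847.19.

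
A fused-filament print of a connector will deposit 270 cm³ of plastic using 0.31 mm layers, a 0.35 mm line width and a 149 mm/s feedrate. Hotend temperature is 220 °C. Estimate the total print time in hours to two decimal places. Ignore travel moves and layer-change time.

4.64 hours

Line area = 0.31 × 0.35 = 0.1085 mm².
Total extruded path = 270000/0.1085 = 2488479.3 mm.
Print-move time = 2488479.3 / 149, so 16701.2 s.
In the requested units: 16701.2 s = 4.64 hours.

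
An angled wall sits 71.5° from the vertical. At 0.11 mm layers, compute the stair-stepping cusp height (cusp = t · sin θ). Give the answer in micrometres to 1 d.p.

Cusp = layer height × sin(71.5°) = 0.11 × 0.9483 = 0.104313 mm = 104.3 μm.

104.3 μm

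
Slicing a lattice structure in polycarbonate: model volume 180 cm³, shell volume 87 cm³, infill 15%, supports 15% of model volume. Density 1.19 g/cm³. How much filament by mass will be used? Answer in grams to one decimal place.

152.3 g

Infill region: 180 − 87 → 93 cm³.
Deposited infill = 0.15 × 93, so 13.95 cm³.
Support = 0.15 × 180 = 27 cm³.
Deposited volume = 87 + 13.95 + 27 = 127.95 cm³.
Mass = 127.95 × 1.19, so 152.2605 g.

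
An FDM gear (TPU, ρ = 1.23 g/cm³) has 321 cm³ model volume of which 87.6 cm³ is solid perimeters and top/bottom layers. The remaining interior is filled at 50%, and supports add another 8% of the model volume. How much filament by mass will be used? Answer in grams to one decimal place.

Interior volume = 321 − 87.6 = 233.4 cm³.
Deposited infill = 0.50 × 233.4, so 116.7 cm³.
Support: 0.08 × 321 → 25.68 cm³.
Deposited volume = 87.6 + 116.7 + 25.68 = 229.98 cm³.
Mass = 229.98 × 1.23 = 282.8754 g.

282.9 g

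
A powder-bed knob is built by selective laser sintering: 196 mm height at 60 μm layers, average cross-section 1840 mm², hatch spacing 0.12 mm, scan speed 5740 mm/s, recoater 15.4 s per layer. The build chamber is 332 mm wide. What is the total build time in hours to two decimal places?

16.40 hours

Layer count = ceil(196 / 0.06) = 3267.
Hatch length per layer = 1840 / 0.12, so 15333.3 mm.
Per-layer scan time = 15333.3 / 5740 = 2.6713 s.
Time per layer = 2.6713 + 15.4 = 18.0713 s.
Build time = 3267 × 18.0713 = 59038.9371 s = 16.40 hours.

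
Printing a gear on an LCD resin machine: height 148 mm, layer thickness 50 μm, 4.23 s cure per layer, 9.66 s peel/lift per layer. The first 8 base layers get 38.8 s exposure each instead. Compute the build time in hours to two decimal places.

11.50 hours

Layer count = ceil(148 / 0.05) = 2960.
Bottom layers: 8 × (38.8 + 9.66) → 387.68 s.
Normal layers = 2952 × (4.23 + 9.66) = 41003.28 s.
Sum: 387.68 + 41003.28 = 41390.96 s → 11.50 hours.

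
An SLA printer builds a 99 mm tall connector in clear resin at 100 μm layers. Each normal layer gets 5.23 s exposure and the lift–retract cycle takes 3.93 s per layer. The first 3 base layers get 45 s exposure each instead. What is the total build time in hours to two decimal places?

2.55 hours

Number of layers: 99 / 0.1 → 990 (rounded up).
Base layers = 3 × (45 + 3.93) = 146.79 s.
Regular layers = 987 × (5.23 + 3.93), so 9040.92 s.
Sum: 146.79 + 9040.92 = 9187.71 s → 2.55 hours.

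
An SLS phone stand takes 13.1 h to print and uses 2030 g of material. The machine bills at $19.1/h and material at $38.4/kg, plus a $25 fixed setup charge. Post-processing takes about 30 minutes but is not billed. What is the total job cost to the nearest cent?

$353.16

Time charge: 19.1 × 13.1 → $250.21.
Material cost: 38.4 × 2030/1000 → $77.952.
Adding setup: 250.21 + 77.952 + 25 → 353.162 ≈ $353.16.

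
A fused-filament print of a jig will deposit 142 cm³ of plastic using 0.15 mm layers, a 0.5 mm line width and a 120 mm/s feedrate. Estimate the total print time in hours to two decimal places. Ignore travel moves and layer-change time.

4.38 hours

Line area = 0.15 × 0.5 = 0.075 mm².
Path length: 142000 mm³ / 0.075 mm² → 1893333.3 mm.
Time extruding: 1893333.3 / 120 → 15777.8 s.
That's 15777.8 s → 4.38 hours.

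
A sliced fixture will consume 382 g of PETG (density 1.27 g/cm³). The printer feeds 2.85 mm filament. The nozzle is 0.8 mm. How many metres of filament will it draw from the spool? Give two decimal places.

Extruded volume: 382/1.27 = 300.7874 cm³ (300787.4 mm³).
A = π r² = π × 1.425² = 6.3794 mm².
Length = 300787.4 / 6.3794 = 47149.79 mm = 47.15 m.

47.15 m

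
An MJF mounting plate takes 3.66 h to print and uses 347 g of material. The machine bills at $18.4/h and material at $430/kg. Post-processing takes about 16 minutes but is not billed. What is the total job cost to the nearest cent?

$216.55

Machine cost = 18.4 × 3.66 = $67.344.
Feedstock cost = 430 × 347/1000, so $149.21.
Job cost: 67.344 + 149.21 = 216.554 ≈ $216.55.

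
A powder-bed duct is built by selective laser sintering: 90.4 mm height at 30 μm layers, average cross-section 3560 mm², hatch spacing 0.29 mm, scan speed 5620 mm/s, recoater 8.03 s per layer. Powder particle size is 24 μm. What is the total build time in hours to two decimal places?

8.55 hours

Layer count = ceil(90.4 / 0.03) = 3014.
Hatch length per layer: 3560 / 0.29 → 12275.9 mm.
Per-layer scan time = 12275.9 / 5620, so 2.1843 s.
Layer cycle: 2.1843 + 8.03 → 10.2143 s.
Build time = 3014 × 10.2143 = 30785.9002 s = 8.55 hours.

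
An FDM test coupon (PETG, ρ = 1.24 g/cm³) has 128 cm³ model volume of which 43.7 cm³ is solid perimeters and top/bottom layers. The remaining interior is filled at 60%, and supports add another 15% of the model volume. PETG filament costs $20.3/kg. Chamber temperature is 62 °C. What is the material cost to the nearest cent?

$2.86

Interior volume: 128 − 43.7 → 84.3 cm³.
Infill deposited: 0.60 × 84.3 → 50.58 cm³.
Support = 0.15 × 128, so 19.2 cm³.
Total printed volume = 43.7 + 50.58 + 19.2 = 113.48 cm³.
Mass: 113.48 × 1.24 → 140.7152 g.
At $20.3/kg: 140.7152/1000 × 20.3 = $2.86.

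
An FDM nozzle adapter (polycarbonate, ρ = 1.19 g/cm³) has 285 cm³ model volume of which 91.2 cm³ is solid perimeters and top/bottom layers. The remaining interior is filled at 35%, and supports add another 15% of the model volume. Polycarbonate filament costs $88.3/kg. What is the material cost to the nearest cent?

$21.20

Infill region = 285 − 91.2 = 193.8 cm³.
Deposited infill: 0.35 × 193.8 → 67.83 cm³.
Support: 0.15 × 285 → 42.75 cm³.
Deposited volume: 91.2 + 67.83 + 42.75 → 201.78 cm³.
Mass = 201.78 × 1.19, so 240.1182 g.
At $88.3/kg: 240.1182/1000 × 88.3 = $21.20.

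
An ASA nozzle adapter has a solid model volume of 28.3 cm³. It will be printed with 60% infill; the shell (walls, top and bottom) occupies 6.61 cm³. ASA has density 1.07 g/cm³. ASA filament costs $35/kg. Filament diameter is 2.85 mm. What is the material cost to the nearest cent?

$0.73

Infill region = 28.3 − 6.61, so 21.69 cm³.
Deposited infill: 0.60 × 21.69 → 13.014 cm³.
Total extruded = 6.61 + 13.014 = 19.624 cm³.
Mass = 19.624 × 1.07, so 20.99768 g.
At $35/kg: 20.99768/1000 × 35 = $0.73.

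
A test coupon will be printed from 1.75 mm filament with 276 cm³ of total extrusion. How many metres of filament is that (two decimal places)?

114.75 m

Cross-section of 1.75 mm filament: π·(1.75/2)² = 2.4053 mm².
L = 276000 mm³ / 2.4053 mm² = 114746.6 mm, i.e. 114.75 m.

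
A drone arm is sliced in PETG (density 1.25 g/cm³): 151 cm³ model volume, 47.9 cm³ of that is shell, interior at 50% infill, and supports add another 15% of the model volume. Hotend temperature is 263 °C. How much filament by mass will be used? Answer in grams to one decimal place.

Volume inside the shell = 151 − 47.9, so 103.1 cm³.
Deposited infill = 0.50 × 103.1, so 51.55 cm³.
Support = 0.15 × 151, so 22.65 cm³.
Total extruded = 47.9 + 51.55 + 22.65, so 122.1 cm³.
Mass = 122.1 × 1.25, so 152.625 g.

152.6 g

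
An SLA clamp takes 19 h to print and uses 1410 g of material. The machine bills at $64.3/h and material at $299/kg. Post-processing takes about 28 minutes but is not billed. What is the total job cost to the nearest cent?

$1643.29

Machine-time cost = 64.3 × 19 = $1221.70.
Feedstock cost = 299 × 1410/1000, so $421.59.
Job cost: 1221.70 + 421.59 = $1643.29.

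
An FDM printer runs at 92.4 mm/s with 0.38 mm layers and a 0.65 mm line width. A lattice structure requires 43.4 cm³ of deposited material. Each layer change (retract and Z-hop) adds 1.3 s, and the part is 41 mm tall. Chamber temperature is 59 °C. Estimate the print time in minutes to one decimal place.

34.0 minutes

Line area = 0.38 × 0.65 = 0.247 mm².
Path length: 43400 mm³ / 0.247 mm² → 175708.5 mm.
Print-move time: 175708.5 / 92.4 → 1901.6 s.
Layer count = ceil(41 / 0.38) = 108.
Layer-change overhead: 108 × 1.3 → 140.4 s.
Total = 1901.6 + 140.4 = 2042 s = 34.0 minutes.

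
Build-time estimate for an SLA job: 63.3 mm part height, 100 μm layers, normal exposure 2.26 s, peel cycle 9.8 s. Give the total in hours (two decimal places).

Number of layers: 63.3 / 0.1 → 633 (rounded up).
Each layer takes = 2.26 + 9.8, so 12.06 s.
Build time: 633 × 12.06 s = 7633.98 s, i.e. 2.12 hours.

2.12 hours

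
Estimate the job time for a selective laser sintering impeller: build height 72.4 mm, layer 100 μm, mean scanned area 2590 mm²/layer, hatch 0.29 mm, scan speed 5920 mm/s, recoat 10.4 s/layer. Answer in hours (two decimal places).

Number of layers: 72.4 / 0.1 → 724 (rounded up).
Hatch length per layer = 2590 / 0.29 = 8931 mm.
Per-layer scan time = 8931 / 5920, so 1.5086 s.
Layer cycle = 1.5086 + 10.4, so 11.9086 s.
724 layers × 11.9086 s/layer = 8621.8264 s, i.e. 2.39 hours.

2.39 hours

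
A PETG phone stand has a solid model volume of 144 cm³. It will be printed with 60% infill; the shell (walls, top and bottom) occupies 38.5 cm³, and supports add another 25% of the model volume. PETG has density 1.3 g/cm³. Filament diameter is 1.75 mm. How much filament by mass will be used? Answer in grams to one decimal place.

179.1 g

Infill region = 144 − 38.5 = 105.5 cm³.
Infill volume = 0.60 × 105.5, so 63.3 cm³.
Support = 0.25 × 144 = 36 cm³.
Total extruded = 38.5 + 63.3 + 36 = 137.8 cm³.
Mass: 137.8 × 1.3 → 179.14 g.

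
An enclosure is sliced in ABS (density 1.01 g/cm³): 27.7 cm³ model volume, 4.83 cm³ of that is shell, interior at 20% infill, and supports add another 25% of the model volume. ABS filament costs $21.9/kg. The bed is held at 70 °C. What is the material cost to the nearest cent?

$0.36

Interior volume = 27.7 − 4.83, so 22.87 cm³.
Infill volume = 0.20 × 22.87, so 4.574 cm³.
Support: 0.25 × 27.7 → 6.925 cm³.
Total printed volume = 4.83 + 4.574 + 6.925, so 16.329 cm³.
Mass: 16.329 × 1.01 → 16.49229 g.
Cost = 16.49229 g / 1000 × $21.9/kg = $0.36.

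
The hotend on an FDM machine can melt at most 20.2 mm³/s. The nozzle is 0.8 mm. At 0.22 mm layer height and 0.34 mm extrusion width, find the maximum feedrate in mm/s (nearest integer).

Bead cross-section: 0.22 × 0.34 → 0.0748 mm².
v_max = Q/A = 20.2/0.0748 = 270.05 mm/s → 270 mm/s.

270 mm/s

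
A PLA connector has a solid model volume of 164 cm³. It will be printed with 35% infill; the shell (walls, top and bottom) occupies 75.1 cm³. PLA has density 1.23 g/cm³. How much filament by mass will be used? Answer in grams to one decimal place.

130.6 g

Interior volume = 164 − 75.1 = 88.9 cm³.
Infill volume = 0.35 × 88.9 = 31.115 cm³.
Deposited volume: 75.1 + 31.115 → 106.215 cm³.
Mass = 106.215 × 1.23 = 130.64445 g.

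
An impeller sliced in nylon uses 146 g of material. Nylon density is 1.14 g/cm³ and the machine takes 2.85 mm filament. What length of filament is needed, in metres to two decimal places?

20.08 m

Extruded volume: 146/1.14 = 128.0702 cm³ (128070.2 mm³).
Filament cross-section = π × (2.85/2)² = 6.3794 mm².
Length = 128070.2 / 6.3794 = 20075.59 mm = 20.08 m.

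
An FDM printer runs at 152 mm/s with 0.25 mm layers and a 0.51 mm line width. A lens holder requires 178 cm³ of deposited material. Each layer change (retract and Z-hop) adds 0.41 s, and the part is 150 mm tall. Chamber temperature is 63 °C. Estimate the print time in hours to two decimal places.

2.62 hours

Bead cross-section: 0.25 × 0.51 → 0.1275 mm².
Path length: 178000 mm³ / 0.1275 mm² → 1396078.4 mm.
Time extruding = 1396078.4 / 152 = 9184.7 s.
Number of layers: 150 / 0.25 → 600 (rounded up).
Layer-change overhead: 600 × 0.41 → 246 s.
Total = 9184.7 + 246 = 9430.7 s = 2.62 hours.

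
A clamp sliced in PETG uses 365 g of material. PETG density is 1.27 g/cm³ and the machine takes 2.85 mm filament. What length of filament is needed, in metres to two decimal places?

Volume = 365 g / 1.27 g·cm⁻³ = 287.4016 cm³ = 287401.6 mm³.
Cross-section of 2.85 mm filament: π·(2.85/2)² = 6.3794 mm².
L = V/A = 287401.6/6.3794 = 45051.51 mm → 45.05 m.

45.05 m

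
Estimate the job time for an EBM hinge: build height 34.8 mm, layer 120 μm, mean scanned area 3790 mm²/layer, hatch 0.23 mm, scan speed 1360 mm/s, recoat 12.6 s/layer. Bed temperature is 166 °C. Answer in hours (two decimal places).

1.99 hours

Layers = ⌈34.8/0.12⌉ = 290.
Per-layer scan distance = 3790 / 0.23 = 16478.3 mm.
Beam time per layer: 16478.3 / 1360 → 12.1164 s.
Per-layer time = 12.1164 + 12.6, so 24.7164 s.
290 layers × 24.7164 s/layer = 7167.756 s, i.e. 1.99 hours.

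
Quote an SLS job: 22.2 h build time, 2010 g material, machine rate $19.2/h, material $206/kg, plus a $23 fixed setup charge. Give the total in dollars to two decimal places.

$863.30

Time charge = 19.2 × 22.2, so $426.24.
Material charge = 206 × 2010/1000, so $414.06.
Total = 426.24 + 414.06 + 23 = $863.30.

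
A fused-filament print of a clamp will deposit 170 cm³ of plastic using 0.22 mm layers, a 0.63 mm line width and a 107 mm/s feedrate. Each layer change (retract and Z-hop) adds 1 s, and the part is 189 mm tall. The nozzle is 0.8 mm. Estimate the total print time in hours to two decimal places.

Extrusion cross-section = 0.22 × 0.63 = 0.1386 mm².
Path length: 170000 mm³ / 0.1386 mm² → 1226551.2 mm.
Print-move time = 1226551.2 / 107 = 11463.1 s.
Layer count = ceil(189 / 0.22) = 860.
Layer-change overhead = 860 × 1 = 860 s.
Altogether 11463.1 + 860 = 12323.1 s, i.e. 3.42 hours.

3.42 hours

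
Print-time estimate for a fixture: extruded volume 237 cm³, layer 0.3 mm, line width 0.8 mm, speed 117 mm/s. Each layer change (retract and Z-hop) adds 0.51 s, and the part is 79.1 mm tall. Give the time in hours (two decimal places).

2.38 hours

Bead cross-section = 0.3 × 0.8, so 0.24 mm².
Total extruded path = 237000/0.24 = 987500 mm.
Print-move time: 987500 / 117 → 8440.2 s.
Layer count = ceil(79.1 / 0.3) = 264.
Layer-change overhead = 264 × 0.51, so 134.64 s.
Total = 8440.2 + 134.64 = 8574.84 s = 2.38 hours.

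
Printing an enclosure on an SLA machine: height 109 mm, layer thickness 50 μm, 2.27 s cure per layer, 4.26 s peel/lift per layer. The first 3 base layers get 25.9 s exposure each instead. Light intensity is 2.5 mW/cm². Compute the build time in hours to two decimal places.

Layers = ⌈109/0.05⌉ = 2180.
Bottom layers = 3 × (25.9 + 4.26) = 90.48 s.
Regular layers = 2177 × (2.27 + 4.26) = 14215.81 s.
Sum: 90.48 + 14215.81 = 14306.29 s → 3.97 hours.

3.97 hours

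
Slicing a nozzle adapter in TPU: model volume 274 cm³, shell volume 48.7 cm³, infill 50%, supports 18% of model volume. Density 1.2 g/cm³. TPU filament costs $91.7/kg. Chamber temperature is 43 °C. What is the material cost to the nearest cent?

$23.18

Volume inside the shell = 274 − 48.7 = 225.3 cm³.
Infill deposited = 0.50 × 225.3, so 112.65 cm³.
Support: 0.18 × 274 → 49.32 cm³.
Deposited volume: 48.7 + 112.65 + 49.32 → 210.67 cm³.
Mass = 210.67 × 1.2 = 252.804 g.
At $91.7/kg: 252.804/1000 × 91.7 = $23.18.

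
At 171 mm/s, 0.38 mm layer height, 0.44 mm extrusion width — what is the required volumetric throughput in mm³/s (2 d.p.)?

28.59

A: 0.38 × 0.44 → 0.1672 mm².
Q = v·A = 171 × 0.1672 = 28.59 mm³/s.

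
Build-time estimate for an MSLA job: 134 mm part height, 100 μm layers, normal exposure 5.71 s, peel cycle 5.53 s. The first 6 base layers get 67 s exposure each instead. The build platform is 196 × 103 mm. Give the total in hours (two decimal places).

4.29 hours

Number of layers: 134 / 0.1 → 1340 (rounded up).
Burn-in layers: 6 × (67 + 5.53) → 435.18 s.
Normal layers = 1334 × (5.71 + 5.53), so 14994.16 s.
Total = 435.18 + 14994.16 = 15429.34 s = 4.29 hours.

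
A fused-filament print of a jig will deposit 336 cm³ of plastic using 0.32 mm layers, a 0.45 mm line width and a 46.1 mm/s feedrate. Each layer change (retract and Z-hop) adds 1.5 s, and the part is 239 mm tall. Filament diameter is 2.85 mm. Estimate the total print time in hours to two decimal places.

14.37 hours

Line area = 0.32 × 0.45 = 0.144 mm².
Toolpath length = 336 cm³ / 0.144 mm² = 336000 / 0.144 = 2333333.3 mm.
Print-move time = 2333333.3 / 46.1 = 50614.6 s.
Layer count = ceil(239 / 0.32) = 747.
Z-hop total: 747 × 1.5 → 1120.5 s.
Total = 50614.6 + 1120.5 = 51735.1 s = 14.37 hours.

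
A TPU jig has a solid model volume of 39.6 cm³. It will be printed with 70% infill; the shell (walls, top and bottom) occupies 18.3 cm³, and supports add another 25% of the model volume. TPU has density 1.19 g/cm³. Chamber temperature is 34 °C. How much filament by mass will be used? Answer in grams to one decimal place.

Interior volume = 39.6 − 18.3, so 21.3 cm³.
Deposited infill = 0.70 × 21.3 = 14.91 cm³.
Support: 0.25 × 39.6 → 9.9 cm³.
Deposited volume = 18.3 + 14.91 + 9.9 = 43.11 cm³.
Mass = 43.11 × 1.19, so 51.3009 g.

51.3 g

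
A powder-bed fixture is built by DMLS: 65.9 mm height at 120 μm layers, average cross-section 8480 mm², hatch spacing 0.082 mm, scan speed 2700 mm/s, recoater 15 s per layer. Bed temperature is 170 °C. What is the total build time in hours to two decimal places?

Layers = ⌈65.9/0.12⌉ = 550.
Scan path per layer = 8480 / 0.082 = 103414.6 mm.
Scan time per layer = 103414.6 / 2700 = 38.3017 s.
Layer cycle = 38.3017 + 15 = 53.3017 s.
550 layers × 53.3017 s/layer = 29315.935 s, i.e. 8.14 hours.

8.14 hours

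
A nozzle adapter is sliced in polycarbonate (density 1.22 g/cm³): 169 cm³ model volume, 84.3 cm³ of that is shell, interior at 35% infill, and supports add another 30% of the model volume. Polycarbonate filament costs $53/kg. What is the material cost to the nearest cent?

Interior volume = 169 − 84.3, so 84.7 cm³.
Infill deposited = 0.35 × 84.7 = 29.645 cm³.
Support = 0.30 × 169, so 50.7 cm³.
Total extruded: 84.3 + 29.645 + 50.7 → 164.645 cm³.
Mass = 164.645 × 1.22 = 200.8669 g.
At $53/kg: 200.8669/1000 × 53 = $10.65.

$10.65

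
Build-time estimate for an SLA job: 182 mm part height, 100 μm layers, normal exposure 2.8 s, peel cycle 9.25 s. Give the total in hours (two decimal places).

Layer count = ceil(182 / 0.1) = 1820.
Cycle time: 2.8 + 9.25 → 12.05 s.
Total = 1820 × 12.05 = 21931 s = 6.09 hours.

6.09 hours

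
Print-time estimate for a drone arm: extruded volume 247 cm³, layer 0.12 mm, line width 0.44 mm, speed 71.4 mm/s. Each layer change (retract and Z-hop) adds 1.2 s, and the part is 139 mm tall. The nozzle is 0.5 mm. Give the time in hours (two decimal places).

Bead cross-section: 0.12 × 0.44 → 0.0528 mm².
Path length: 247000 mm³ / 0.0528 mm² → 4678030.3 mm.
Extrusion time = 4678030.3 / 71.4 = 65518.6 s.
Layers = ⌈139/0.12⌉ = 1159.
Z-hop total = 1159 × 1.2 = 1390.8 s.
Total = 65518.6 + 1390.8 = 66909.4 s = 18.59 hours.

18.59 hours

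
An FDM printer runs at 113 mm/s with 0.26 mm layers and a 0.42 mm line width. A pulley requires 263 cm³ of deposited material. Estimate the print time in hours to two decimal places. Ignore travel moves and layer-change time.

Extrusion cross-section: 0.26 × 0.42 → 0.1092 mm².
Toolpath length = 263 cm³ / 0.1092 mm² = 263000 / 0.1092 = 2408424.9 mm.
Time extruding = 2408424.9 / 113, so 21313.5 s.
Converting: 21313.5 s = 5.92 hours.

5.92 hours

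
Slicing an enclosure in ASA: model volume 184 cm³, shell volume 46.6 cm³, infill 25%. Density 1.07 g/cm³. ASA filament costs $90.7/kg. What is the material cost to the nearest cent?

$7.86

Infill region = 184 − 46.6 = 137.4 cm³.
Infill deposited = 0.25 × 137.4, so 34.35 cm³.
Total printed volume = 46.6 + 34.35 = 80.95 cm³.
Mass = 80.95 × 1.07, so 86.6165 g.
At $90.7/kg: 86.6165/1000 × 90.7 = $7.86.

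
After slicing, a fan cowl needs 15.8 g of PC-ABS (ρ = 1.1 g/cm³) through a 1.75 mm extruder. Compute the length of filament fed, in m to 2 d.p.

Extruded volume: 15.8/1.1 = 14.3636 cm³ (14363.6 mm³).
Cross-section of 1.75 mm filament: π·(1.75/2)² = 2.4053 mm².
L = V/A = 14363.6/2.4053 = 5971.65 mm → 5.97 m.

5.97 m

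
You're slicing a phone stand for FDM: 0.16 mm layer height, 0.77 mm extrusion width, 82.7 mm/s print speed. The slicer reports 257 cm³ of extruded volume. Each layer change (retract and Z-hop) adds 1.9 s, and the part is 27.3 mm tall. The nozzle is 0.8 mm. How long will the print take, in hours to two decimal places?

7.10 hours

Extrusion cross-section = 0.16 × 0.77 = 0.1232 mm².
Toolpath length = 257 cm³ / 0.1232 mm² = 257000 / 0.1232 = 2086039 mm.
Time extruding = 2086039 / 82.7, so 25224.2 s.
Number of layers: 27.3 / 0.16 → 171 (rounded up).
Layer-change overhead: 171 × 1.9 → 324.9 s.
Altogether 25224.2 + 324.9 = 25549.1 s, i.e. 7.10 hours.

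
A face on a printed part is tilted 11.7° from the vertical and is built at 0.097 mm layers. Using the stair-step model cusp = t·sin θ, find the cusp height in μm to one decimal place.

19.7 μm

Cusp = layer height × sin(11.7°) = 0.097 × 0.2028 = 0.019672 mm = 19.7 μm.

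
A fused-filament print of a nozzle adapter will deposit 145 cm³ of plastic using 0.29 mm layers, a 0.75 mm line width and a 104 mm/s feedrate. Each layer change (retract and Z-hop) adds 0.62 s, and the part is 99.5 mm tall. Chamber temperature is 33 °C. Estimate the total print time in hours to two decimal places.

Line area = 0.29 × 0.75 = 0.2175 mm².
Path length: 145000 mm³ / 0.2175 mm² → 666666.7 mm.
Print-move time: 666666.7 / 104 → 6410.3 s.
Layer count = ceil(99.5 / 0.29) = 344.
Z-hop total = 344 × 0.62 = 213.28 s.
Altogether 6410.3 + 213.28 = 6623.58 s, i.e. 1.84 hours.

1.84 hours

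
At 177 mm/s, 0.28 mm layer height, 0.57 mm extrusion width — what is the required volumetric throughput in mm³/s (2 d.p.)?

Bead cross-section = 0.28 × 0.57, so 0.1596 mm².
Q = v·A = 177 × 0.1596 = 28.25 mm³/s.

28.25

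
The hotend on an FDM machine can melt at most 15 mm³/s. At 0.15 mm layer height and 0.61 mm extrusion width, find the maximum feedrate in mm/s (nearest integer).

164 mm/s

Extrusion cross-section = 0.15 × 0.61 = 0.0915 mm².
Max speed = 15 / 0.0915 = 163.93 ≈ 164 mm/s.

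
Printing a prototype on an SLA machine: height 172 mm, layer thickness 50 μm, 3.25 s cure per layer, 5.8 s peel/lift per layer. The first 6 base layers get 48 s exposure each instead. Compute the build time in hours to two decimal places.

8.72 hours

Layer count = ceil(172 / 0.05) = 3440.
Bottom layers = 6 × (48 + 5.8) = 322.8 s.
Normal layers = 3434 × (3.25 + 5.8), so 31077.7 s.
Sum: 322.8 + 31077.7 = 31400.5 s → 8.72 hours.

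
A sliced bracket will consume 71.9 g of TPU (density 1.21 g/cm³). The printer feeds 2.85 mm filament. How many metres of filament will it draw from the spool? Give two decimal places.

Volume = 71.9 g / 1.21 g·cm⁻³ = 59.4215 cm³ = 59421.5 mm³.
Filament cross-section = π × (2.85/2)² = 6.3794 mm².
Length = 59421.5 / 6.3794 = 9314.59 mm = 9.31 m.

9.31 m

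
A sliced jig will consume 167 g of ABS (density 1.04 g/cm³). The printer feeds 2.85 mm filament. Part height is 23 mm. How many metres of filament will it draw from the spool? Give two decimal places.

Volume = 167 g / 1.04 g·cm⁻³ = 160.5769 cm³ = 160576.9 mm³.
Filament cross-section = π × (2.85/2)² = 6.3794 mm².
L = V/A = 160576.9/6.3794 = 25171.16 mm → 25.17 m.

25.17 m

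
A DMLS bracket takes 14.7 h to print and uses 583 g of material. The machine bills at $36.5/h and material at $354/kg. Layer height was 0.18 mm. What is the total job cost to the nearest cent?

$742.93

Machine cost: 36.5 × 14.7 → $536.55.
Material cost = 354 × 583/1000 = $206.382.
Total = 536.55 + 206.382 = 742.932 ≈ $742.93.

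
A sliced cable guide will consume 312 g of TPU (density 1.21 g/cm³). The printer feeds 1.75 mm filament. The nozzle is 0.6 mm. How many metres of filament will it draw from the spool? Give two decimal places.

Volume = 312 g / 1.21 g·cm⁻³ = 257.8512 cm³ = 257851.2 mm³.
A = π r² = π × 0.875² = 2.4053 mm².
L = V/A = 257851.2/2.4053 = 107201.26 mm → 107.20 m.

107.20 m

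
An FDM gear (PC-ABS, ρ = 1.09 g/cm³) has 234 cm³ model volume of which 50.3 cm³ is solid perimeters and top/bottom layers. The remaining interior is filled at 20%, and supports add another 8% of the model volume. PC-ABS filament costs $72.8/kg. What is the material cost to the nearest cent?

Volume inside the shell = 234 − 50.3 = 183.7 cm³.
Infill deposited: 0.20 × 183.7 → 36.74 cm³.
Support = 0.08 × 234, so 18.72 cm³.
Deposited volume: 50.3 + 36.74 + 18.72 → 105.76 cm³.
Mass: 105.76 × 1.09 → 115.2784 g.
Cost = 115.2784 g / 1000 × $72.8/kg = $8.39.

$8.39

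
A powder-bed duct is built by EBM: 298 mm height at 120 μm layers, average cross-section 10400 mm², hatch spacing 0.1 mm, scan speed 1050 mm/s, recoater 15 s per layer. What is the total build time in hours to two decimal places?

Layers = ⌈298/0.12⌉ = 2484.
Scan path per layer = 10400 / 0.1 = 104000 mm.
Beam time per layer = 104000 / 1050, so 99.0476 s.
Per-layer time = 99.0476 + 15 = 114.0476 s.
Total: 2484 × 114.0476 s = 283294.2384 s → 78.69 hours.

78.69 hours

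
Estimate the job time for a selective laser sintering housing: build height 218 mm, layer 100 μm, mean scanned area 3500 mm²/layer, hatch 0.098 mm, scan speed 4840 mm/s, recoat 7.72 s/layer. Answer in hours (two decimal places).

9.14 hours

Layers = ⌈218/0.1⌉ = 2180.
Per-layer scan distance = 3500 / 0.098 = 35714.3 mm.
Laser time per layer: 35714.3 / 4840 → 7.379 s.
Time per layer: 7.379 + 7.72 → 15.099 s.
Build time = 2180 × 15.099 = 32915.82 s = 9.14 hours.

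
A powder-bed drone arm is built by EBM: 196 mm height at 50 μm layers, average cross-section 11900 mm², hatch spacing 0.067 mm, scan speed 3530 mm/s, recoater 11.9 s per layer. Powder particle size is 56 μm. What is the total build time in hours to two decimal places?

Layer count = ceil(196 / 0.05) = 3920.
Scan path per layer: 11900 / 0.067 → 177611.9 mm.
Scan time per layer = 177611.9 / 3530 = 50.315 s.
Per-layer time = 50.315 + 11.9, so 62.215 s.
Build time = 3920 × 62.215 = 243882.8 s = 67.75 hours.

67.75 hours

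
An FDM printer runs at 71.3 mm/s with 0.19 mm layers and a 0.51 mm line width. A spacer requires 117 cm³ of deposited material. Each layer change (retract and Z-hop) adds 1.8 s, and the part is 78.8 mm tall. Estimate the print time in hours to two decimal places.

Extrusion cross-section = 0.19 × 0.51, so 0.0969 mm².
Total extruded path = 117000/0.0969 = 1207430.3 mm.
Extrusion time: 1207430.3 / 71.3 → 16934.5 s.
Layers = ⌈78.8/0.19⌉ = 415.
Non-print overhead: 415 × 1.8 → 747 s.
Altogether 16934.5 + 747 = 17681.5 s, i.e. 4.91 hours.

4.91 hours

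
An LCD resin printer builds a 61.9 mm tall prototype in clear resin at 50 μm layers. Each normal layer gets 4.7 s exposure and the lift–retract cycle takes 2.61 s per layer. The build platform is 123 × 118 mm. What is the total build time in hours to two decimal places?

2.51 hours

Layer count = ceil(61.9 / 0.05) = 1238.
Cycle time = 4.7 + 2.61 = 7.31 s.
Total = 1238 × 7.31 = 9049.78 s = 2.51 hours.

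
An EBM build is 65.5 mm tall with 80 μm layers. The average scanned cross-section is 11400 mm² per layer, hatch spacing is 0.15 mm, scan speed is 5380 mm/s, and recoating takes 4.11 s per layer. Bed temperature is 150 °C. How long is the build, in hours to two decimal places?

Layer count = ceil(65.5 / 0.08) = 819.
Hatch length per layer = 11400 / 0.15, so 76000 mm.
Per-layer scan time = 76000 / 5380, so 14.1264 s.
Per-layer time: 14.1264 + 4.11 → 18.2364 s.
Total: 819 × 18.2364 s = 14935.6116 s → 4.15 hours.

4.15 hours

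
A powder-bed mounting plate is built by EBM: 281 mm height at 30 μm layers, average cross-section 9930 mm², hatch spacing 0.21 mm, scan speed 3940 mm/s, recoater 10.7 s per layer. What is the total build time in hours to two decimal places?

59.07 hours

Layer count = ceil(281 / 0.03) = 9367.
Scan path per layer = 9930 / 0.21, so 47285.7 mm.
Beam time per layer = 47285.7 / 3940 = 12.0014 s.
Time per layer = 12.0014 + 10.7 = 22.7014 s.
9367 layers × 22.7014 s/layer = 212644.0138 s, i.e. 59.07 hours.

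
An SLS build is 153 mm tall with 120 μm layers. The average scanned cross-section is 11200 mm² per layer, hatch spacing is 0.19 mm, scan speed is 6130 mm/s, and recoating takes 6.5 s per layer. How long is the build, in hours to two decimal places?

Layer count = ceil(153 / 0.12) = 1275.
Per-layer scan distance = 11200 / 0.19 = 58947.4 mm.
Scan time per layer = 58947.4 / 6130, so 9.6162 s.
Layer cycle = 9.6162 + 6.5, so 16.1162 s.
Build time = 1275 × 16.1162 = 20548.155 s = 5.71 hours.

5.71 hours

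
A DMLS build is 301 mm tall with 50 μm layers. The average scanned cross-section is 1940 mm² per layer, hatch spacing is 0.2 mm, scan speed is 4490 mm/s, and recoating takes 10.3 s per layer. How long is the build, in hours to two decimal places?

Layer count = ceil(301 / 0.05) = 6020.
Per-layer scan distance = 1940 / 0.2 = 9700 mm.
Laser time per layer: 9700 / 4490 → 2.1604 s.
Time per layer = 2.1604 + 10.3 = 12.4604 s.
Total: 6020 × 12.4604 s = 75011.608 s → 20.84 hours.

20.84 hours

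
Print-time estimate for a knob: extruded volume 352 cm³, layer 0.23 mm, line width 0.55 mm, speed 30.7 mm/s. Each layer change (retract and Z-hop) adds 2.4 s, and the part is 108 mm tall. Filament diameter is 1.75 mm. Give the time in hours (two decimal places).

Line area = 0.23 × 0.55, so 0.1265 mm².
Path length: 352000 mm³ / 0.1265 mm² → 2782608.7 mm.
Print-move time: 2782608.7 / 30.7 → 90638.7 s.
Number of layers: 108 / 0.23 → 470 (rounded up).
Layer-change overhead = 470 × 2.4, so 1128 s.
Altogether 90638.7 + 1128 = 91766.7 s, i.e. 25.49 hours.

25.49 hours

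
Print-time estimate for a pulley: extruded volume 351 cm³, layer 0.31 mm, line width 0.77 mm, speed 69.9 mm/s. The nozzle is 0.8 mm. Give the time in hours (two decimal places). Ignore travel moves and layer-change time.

5.84 hours

Line area: 0.31 × 0.77 → 0.2387 mm².
Total extruded path = 351000/0.2387 = 1470465 mm.
Time extruding = 1470465 / 69.9 = 21036.7 s.
In the requested units: 21036.7 s = 5.84 hours.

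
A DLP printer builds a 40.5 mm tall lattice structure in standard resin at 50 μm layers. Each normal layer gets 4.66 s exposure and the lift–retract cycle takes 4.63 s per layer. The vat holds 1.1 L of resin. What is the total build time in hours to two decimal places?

2.09 hours

Layer count = ceil(40.5 / 0.05) = 810.
Each layer takes = 4.66 + 4.63, so 9.29 s.
Total = 810 × 9.29 = 7524.9 s = 2.09 hours.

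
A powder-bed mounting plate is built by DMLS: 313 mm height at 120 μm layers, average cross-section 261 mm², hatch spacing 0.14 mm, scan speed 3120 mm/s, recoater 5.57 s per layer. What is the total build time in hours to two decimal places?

Number of layers: 313 / 0.12 → 2609 (rounded up).
Hatch length per layer: 261 / 0.14 → 1864.3 mm.
Per-layer scan time: 1864.3 / 3120 → 0.5975 s.
Time per layer: 0.5975 + 5.57 → 6.1675 s.
2609 layers × 6.1675 s/layer = 16091.0075 s, i.e. 4.47 hours.

4.47 hours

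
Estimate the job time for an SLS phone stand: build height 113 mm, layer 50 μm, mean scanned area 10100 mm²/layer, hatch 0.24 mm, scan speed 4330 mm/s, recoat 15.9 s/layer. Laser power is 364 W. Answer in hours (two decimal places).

16.08 hours

Layer count = ceil(113 / 0.05) = 2260.
Per-layer scan distance: 10100 / 0.24 → 42083.3 mm.
Per-layer scan time = 42083.3 / 4330 = 9.719 s.
Layer cycle: 9.719 + 15.9 → 25.619 s.
Build time = 2260 × 25.619 = 57898.94 s = 16.08 hours.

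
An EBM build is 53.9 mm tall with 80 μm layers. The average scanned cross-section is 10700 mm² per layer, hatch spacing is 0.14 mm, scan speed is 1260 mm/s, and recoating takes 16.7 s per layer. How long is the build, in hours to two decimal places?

Number of layers: 53.9 / 0.08 → 674 (rounded up).
Scan path per layer = 10700 / 0.14 = 76428.6 mm.
Scan time per layer: 76428.6 / 1260 → 60.6576 s.
Time per layer: 60.6576 + 16.7 → 77.3576 s.
Build time = 674 × 77.3576 = 52139.0224 s = 14.48 hours.

14.48 hours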